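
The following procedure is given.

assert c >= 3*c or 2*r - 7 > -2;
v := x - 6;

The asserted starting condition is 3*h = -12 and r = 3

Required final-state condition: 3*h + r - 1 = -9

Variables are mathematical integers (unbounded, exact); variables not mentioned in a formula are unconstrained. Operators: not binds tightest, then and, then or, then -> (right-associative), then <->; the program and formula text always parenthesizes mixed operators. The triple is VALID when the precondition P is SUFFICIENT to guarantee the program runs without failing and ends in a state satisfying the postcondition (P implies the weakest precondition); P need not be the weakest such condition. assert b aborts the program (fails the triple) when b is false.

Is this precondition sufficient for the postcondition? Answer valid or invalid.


Working backward. After the program, the postcondition 3*h + r - 1 = -9 must hold; in canonical form it is 3*h + r = -8.
Before v := x - 6: 3*h + r = -8
Before assert c >= 3*c or 2*r - 7 > -2: (2*c <= 0 or 2*r > 5) and 3*h + r = -8
The weakest precondition is (2*c <= 0 or 2*r > 5) and 3*h + r = -8.
Check whether 3*h = -12 and r = 3 implies it.
Countermodel: at the initial state c = 0, h = -4, r = 3, the precondition holds but the weakest precondition fails.
Answer: invalid


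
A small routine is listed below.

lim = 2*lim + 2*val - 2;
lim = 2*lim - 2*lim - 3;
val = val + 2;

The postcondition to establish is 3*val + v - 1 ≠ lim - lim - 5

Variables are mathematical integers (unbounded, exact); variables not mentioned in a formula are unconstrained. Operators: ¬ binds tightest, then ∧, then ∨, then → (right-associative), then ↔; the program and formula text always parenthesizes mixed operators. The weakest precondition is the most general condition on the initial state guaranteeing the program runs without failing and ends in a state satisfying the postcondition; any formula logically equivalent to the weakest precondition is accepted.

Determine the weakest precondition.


Working backward. After the program, the postcondition 3*val + v - 1 ≠ lim - lim - 5 must hold; in canonical form it is v + 3*val ≠ -4.
Before val := val + 2: v + 3*val ≠ -10
Before lim := 2*lim - 2*lim - 3: v + 3*val ≠ -10
Before lim := 2*lim + 2*val - 2: v + 3*val ≠ -10
Answer: WP = v + 3*val ≠ -10


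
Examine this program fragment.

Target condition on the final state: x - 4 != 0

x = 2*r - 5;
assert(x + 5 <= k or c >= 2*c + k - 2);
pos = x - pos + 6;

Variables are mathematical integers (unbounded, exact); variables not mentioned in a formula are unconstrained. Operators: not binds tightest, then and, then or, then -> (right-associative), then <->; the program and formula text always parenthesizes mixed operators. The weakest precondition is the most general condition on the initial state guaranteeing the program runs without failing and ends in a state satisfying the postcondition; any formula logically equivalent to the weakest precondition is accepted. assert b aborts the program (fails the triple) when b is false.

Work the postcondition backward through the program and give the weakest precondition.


Working backward. After the program, the postcondition x - 4 != 0 must hold; in canonical form it is x != 4.
Before pos := x - pos + 6: x != 4
Before assert x + 5 <= k or c >= 2*c + k - 2: (x <= k - 5 or c + k <= 2) and x != 4
Before x := 2*r - 5: (2*r <= k or c + k <= 2) and 2*r != 9
Answer: WP = (2*r <= k or c + k <= 2) and 2*r != 9


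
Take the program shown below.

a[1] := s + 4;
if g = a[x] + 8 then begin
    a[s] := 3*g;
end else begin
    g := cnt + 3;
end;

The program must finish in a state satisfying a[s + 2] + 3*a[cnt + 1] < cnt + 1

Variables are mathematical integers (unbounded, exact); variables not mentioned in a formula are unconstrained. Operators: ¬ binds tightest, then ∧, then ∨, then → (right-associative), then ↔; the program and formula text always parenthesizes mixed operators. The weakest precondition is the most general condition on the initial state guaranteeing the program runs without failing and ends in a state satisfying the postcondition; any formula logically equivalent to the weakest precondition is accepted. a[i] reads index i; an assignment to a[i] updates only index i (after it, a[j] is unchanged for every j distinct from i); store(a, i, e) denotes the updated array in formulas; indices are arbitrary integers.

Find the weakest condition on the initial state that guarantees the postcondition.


Working backward. After the program, the postcondition a[s + 2] + 3*a[cnt + 1] < cnt + 1 must hold; in canonical form it is 3*a[cnt + 1] + a[s + 2] < cnt + 1.
Then branch requires 3*store(a, s, 3*g)[cnt + 1] + store(a, s, 3*g)[s + 2] < cnt + 1; else branch requires 3*a[cnt + 1] + a[s + 2] < cnt + 1.
Before the if: (g = a[x] + 8 → 3*store(a, s, 3*g)[cnt + 1] + store(a, s, 3*g)[s + 2] < cnt + 1) ∧ ((¬(g = a[x] + 8)) → 3*a[cnt + 1] + a[s + 2] < cnt + 1)
Before a[1] := s + 4: (g = store(a, 1, s + 4)[x] + 8 → 3*store(store(a, 1, s + 4), s, 3*g)[cnt + 1] + store(store(a, 1, s + 4), s, 3*g)[s + 2] < cnt + 1) ∧ ((¬(g = store(a, 1, s + 4)[x] + 8)) → 3*store(a, 1, s + 4)[cnt + 1] + store(a, 1, s + 4)[s + 2] < cnt + 1)
Answer: WP = (g = store(a, 1, s + 4)[x] + 8 → 3*store(store(a, 1, s + 4), s, 3*g)[cnt + 1] + store(store(a, 1, s + 4), s, 3*g)[s + 2] < cnt + 1) ∧ ((¬(g = store(a, 1, s + 4)[x] + 8)) → 3*store(a, 1, s + 4)[cnt + 1] + store(a, 1, s + 4)[s + 2] < cnt + 1)


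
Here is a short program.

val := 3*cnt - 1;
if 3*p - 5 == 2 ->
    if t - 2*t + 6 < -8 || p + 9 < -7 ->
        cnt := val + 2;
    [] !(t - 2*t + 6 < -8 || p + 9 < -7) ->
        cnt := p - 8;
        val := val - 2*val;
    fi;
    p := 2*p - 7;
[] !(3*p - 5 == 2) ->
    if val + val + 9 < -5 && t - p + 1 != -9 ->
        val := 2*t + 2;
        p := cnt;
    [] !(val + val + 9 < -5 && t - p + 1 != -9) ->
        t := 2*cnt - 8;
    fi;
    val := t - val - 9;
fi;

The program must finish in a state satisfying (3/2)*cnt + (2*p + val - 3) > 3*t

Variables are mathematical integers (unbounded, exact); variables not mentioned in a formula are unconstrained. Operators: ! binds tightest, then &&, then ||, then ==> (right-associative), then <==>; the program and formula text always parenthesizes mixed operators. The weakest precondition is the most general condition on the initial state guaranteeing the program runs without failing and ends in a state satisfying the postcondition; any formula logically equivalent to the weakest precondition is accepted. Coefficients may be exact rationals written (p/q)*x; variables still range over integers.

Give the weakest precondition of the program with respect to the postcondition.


Working backward. After the program, the postcondition (3/2)*cnt + (2*p + val - 3) > 3*t must hold; in canonical form it is (3/2)*cnt + 2*p + val > 3*t + 3.
Then branch requires ((t > 14 || p < -16) ==> 4*p + (5/2)*val > 3*t + 14) && ((!(t > 14 || p < -16)) ==> (11/2)*p > 3*t + val + 29); else branch requires ((2*val < -14 && t != p - 10) ==> (7/2)*cnt > 4*t + 14) && ((!(2*val < -14 && t != p - 10)) ==> 2*p > (5/2)*cnt + val - 4).
Before the if: (3*p == 7 ==> (((t > 14 || p < -16) ==> 4*p + (5/2)*val > 3*t + 14) && ((!(t > 14 || p < -16)) ==> (11/2)*p > 3*t + val + 29))) && ((!(3*p == 7)) ==> (((2*val < -14 && t != p - 10) ==> (7/2)*cnt > 4*t + 14) && ((!(2*val < -14 && t != p - 10)) ==> 2*p > (5/2)*cnt + val - 4)))
Before val := 3*cnt - 1: (3*p == 7 ==> (((t > 14 || p < -16) ==> (15/2)*cnt + 4*p > 3*t + 33/2) && ((!(t > 14 || p < -16)) ==> (11/2)*p > 3*cnt + 3*t + 28))) && ((!(3*p == 7)) ==> (((6*cnt < -12 && t != p - 10) ==> (7/2)*cnt > 4*t + 14) && ((!(6*cnt < -12 && t != p - 10)) ==> 2*p > (11/2)*cnt - 5)))
Answer: WP = (3*p == 7 ==> (((t > 14 || p < -16) ==> (15/2)*cnt + 4*p > 3*t + 33/2) && ((!(t > 14 || p < -16)) ==> (11/2)*p > 3*cnt + 3*t + 28))) && ((!(3*p == 7)) ==> (((6*cnt < -12 && t != p - 10) ==> (7/2)*cnt > 4*t + 14) && ((!(6*cnt < -12 && t != p - 10)) ==> 2*p > (11/2)*cnt - 5)))


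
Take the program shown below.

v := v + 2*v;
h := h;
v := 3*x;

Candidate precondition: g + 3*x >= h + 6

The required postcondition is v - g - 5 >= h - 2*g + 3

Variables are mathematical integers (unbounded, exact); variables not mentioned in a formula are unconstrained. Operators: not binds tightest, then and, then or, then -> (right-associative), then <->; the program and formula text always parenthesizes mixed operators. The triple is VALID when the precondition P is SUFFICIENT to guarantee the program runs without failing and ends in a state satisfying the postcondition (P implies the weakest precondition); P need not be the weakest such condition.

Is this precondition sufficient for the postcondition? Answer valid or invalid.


Working backward. After the program, the postcondition v - g - 5 >= h - 2*g + 3 must hold; in canonical form it is g + v >= h + 8.
Before v := 3*x: g + 3*x >= h + 8
Before h := h: g + 3*x >= h + 8
Before v := v + 2*v: g + 3*x >= h + 8
The weakest precondition is g + 3*x >= h + 8.
Check whether g + 3*x >= h + 6 implies it.
Countermodel: at the initial state g = 0, h = -6, x = 0, the precondition holds but the weakest precondition fails.
Answer: invalid


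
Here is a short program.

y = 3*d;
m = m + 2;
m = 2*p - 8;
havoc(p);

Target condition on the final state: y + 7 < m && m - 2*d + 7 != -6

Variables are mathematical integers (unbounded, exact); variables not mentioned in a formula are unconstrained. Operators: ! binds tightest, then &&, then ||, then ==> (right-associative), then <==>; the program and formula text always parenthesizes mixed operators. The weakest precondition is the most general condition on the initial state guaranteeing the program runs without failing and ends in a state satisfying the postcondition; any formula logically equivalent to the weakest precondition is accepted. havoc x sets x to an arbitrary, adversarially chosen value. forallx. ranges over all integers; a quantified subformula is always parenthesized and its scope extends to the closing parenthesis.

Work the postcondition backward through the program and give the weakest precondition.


Working backward. After the program, the postcondition y + 7 < m && m - 2*d + 7 != -6 must hold; in canonical form it is y < m - 7 && m != 2*d - 13.
Before havoc p: y < m - 7 && m != 2*d - 13
Before m := 2*p - 8: y < 2*p - 15 && 2*p != 2*d - 5
Before m := m + 2: y < 2*p - 15 && 2*p != 2*d - 5
Before y := 3*d: 3*d < 2*p - 15 && 2*p != 2*d - 5
Answer: WP = 3*d < 2*p - 15 && 2*p != 2*d - 5


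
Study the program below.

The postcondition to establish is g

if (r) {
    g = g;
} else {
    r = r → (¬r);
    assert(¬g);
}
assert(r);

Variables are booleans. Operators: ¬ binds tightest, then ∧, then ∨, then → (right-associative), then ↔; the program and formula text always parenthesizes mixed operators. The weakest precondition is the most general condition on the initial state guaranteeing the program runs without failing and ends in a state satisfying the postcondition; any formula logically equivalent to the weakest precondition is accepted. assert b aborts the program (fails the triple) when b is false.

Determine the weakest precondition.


Working backward. After the program, g must hold.
Before assert r: r ∧ g
Then branch requires r ∧ g; else branch requires false.
Before the if: (r → (r ∧ g)) ∧ r
Answer: WP = (r → (r ∧ g)) ∧ r


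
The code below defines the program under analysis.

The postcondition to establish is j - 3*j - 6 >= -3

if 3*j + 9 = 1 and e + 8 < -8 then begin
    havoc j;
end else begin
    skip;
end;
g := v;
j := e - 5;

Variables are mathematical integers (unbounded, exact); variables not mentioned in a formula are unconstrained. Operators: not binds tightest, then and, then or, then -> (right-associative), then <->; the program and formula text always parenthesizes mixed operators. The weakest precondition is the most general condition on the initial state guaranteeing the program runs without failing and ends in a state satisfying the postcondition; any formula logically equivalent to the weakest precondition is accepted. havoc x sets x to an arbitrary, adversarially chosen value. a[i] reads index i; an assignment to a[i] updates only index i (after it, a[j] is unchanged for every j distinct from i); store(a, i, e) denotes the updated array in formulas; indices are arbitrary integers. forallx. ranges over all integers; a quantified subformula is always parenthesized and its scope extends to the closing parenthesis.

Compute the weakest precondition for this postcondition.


Working backward. After the program, the postcondition j - 3*j - 6 >= -3 must hold; in canonical form it is 2*j <= -3.
Before j := e - 5: 2*e <= 7
Before g := v: 2*e <= 7
Then branch requires 2*e <= 7; else branch requires 2*e <= 7.
Before the if: ((3*j = -8 and e < -16) -> 2*e <= 7) and ((not (3*j = -8 and e < -16)) -> 2*e <= 7)
Answer: WP = ((3*j = -8 and e < -16) -> 2*e <= 7) and ((not (3*j = -8 and e < -16)) -> 2*e <= 7)


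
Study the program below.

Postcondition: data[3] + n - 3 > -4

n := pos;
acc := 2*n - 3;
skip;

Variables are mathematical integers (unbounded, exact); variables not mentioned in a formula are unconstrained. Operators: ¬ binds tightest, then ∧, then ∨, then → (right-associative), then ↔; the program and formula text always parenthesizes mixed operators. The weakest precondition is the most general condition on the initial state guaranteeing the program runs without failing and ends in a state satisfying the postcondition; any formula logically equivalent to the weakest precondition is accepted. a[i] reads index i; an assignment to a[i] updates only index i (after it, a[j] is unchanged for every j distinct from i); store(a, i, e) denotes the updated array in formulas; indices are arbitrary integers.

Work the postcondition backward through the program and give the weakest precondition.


Working backward. After the program, the postcondition data[3] + n - 3 > -4 must hold; in canonical form it is data[3] + n > -1.
Before skip: data[3] + n > -1
Before acc := 2*n - 3: data[3] + n > -1
Before n := pos: data[3] + pos > -1
Answer: WP = data[3] + pos > -1


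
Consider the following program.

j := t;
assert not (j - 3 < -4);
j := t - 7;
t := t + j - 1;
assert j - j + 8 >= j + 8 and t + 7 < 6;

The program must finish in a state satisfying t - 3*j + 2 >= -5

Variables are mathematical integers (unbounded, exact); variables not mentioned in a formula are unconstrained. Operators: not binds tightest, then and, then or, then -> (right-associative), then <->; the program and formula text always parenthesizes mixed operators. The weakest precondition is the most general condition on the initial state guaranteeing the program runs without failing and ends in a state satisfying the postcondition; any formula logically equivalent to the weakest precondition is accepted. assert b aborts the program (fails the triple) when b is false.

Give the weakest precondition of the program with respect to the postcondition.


Working backward. After the program, the postcondition t - 3*j + 2 >= -5 must hold; in canonical form it is t >= 3*j - 7.
Before assert j - j + 8 >= j + 8 and t + 7 < 6: j <= 0 and t < -1 and t >= 3*j - 7
Before t := t + j - 1: j <= 0 and j + t < 0 and t >= 2*j - 6
Before j := t - 7: t <= 7 and 2*t < 7 and t <= 20
Before assert not (j - 3 < -4): (not (j < -1)) and t <= 7 and 2*t < 7 and t <= 20
Before j := t: (not (t < -1)) and t <= 7 and 2*t < 7 and t <= 20
Answer: WP = (not (t < -1)) and t <= 7 and 2*t < 7 and t <= 20


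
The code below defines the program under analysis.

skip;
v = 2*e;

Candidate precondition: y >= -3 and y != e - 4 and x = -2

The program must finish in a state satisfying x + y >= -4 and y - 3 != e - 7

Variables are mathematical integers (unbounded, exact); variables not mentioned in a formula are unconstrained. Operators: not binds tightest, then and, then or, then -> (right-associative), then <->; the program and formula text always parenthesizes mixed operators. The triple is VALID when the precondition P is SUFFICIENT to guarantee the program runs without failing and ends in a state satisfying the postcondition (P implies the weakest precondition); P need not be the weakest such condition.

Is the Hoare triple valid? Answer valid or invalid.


Working backward. After the program, the postcondition x + y >= -4 and y - 3 != e - 7 must hold; in canonical form it is x + y >= -4 and y != e - 4.
Before v := 2*e: x + y >= -4 and y != e - 4
Before skip: x + y >= -4 and y != e - 4
The weakest precondition is x + y >= -4 and y != e - 4.
Check whether y >= -3 and y != e - 4 and x = -2 implies it.
Countermodel: at the initial state e = 2, x = -2, y = -3, the precondition holds but the weakest precondition fails.
Answer: invalid


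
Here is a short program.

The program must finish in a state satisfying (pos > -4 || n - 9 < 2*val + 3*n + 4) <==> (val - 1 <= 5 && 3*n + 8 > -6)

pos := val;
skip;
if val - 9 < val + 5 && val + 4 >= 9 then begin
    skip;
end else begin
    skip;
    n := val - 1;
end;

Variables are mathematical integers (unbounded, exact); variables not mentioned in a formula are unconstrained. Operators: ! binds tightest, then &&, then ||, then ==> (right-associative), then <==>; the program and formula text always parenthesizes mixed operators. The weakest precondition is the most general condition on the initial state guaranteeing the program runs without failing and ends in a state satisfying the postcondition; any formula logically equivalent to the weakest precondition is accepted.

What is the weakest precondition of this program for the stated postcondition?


Working backward. After the program, the postcondition (pos > -4 || n - 9 < 2*val + 3*n + 4) <==> (val - 1 <= 5 && 3*n + 8 > -6) must hold; in canonical form it is (pos > -4 || 2*n + 2*val > -13) <==> (val <= 6 && 3*n > -14).
Then branch requires (pos > -4 || 2*n + 2*val > -13) <==> (val <= 6 && 3*n > -14); else branch requires (pos > -4 || 4*val > -11) <==> (val <= 6 && 3*val > -11).
Before the if: (val >= 5 ==> ((pos > -4 || 2*n + 2*val > -13) <==> (val <= 6 && 3*n > -14))) && ((!(val >= 5)) ==> ((pos > -4 || 4*val > -11) <==> (val <= 6 && 3*val > -11)))
Before skip: (val >= 5 ==> ((pos > -4 || 2*n + 2*val > -13) <==> (val <= 6 && 3*n > -14))) && ((!(val >= 5)) ==> ((pos > -4 || 4*val > -11) <==> (val <= 6 && 3*val > -11)))
Before pos := val: (val >= 5 ==> ((val > -4 || 2*n + 2*val > -13) <==> (val <= 6 && 3*n > -14))) && ((!(val >= 5)) ==> ((val > -4 || 4*val > -11) <==> (val <= 6 && 3*val > -11)))
Answer: WP = (val >= 5 ==> ((val > -4 || 2*n + 2*val > -13) <==> (val <= 6 && 3*n > -14))) && ((!(val >= 5)) ==> ((val > -4 || 4*val > -11) <==> (val <= 6 && 3*val > -11)))


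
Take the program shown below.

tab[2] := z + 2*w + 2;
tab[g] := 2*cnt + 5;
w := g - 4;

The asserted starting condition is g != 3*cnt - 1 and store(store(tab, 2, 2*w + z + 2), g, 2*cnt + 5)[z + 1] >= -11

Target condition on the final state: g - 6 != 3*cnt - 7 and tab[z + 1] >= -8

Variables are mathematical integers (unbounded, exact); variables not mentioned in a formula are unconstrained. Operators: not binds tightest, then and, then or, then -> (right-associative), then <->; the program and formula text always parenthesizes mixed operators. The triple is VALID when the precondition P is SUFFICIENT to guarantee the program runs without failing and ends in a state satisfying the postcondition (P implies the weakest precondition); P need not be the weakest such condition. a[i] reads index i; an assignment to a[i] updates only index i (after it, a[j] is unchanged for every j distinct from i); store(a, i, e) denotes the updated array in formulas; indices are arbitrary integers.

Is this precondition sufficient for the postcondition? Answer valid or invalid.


Working backward. After the program, the postcondition g - 6 != 3*cnt - 7 and tab[z + 1] >= -8 must hold; in canonical form it is g != 3*cnt - 1 and tab[z + 1] >= -8.
Before w := g - 4: g != 3*cnt - 1 and tab[z + 1] >= -8
Before tab[g] := 2*cnt + 5: g != 3*cnt - 1 and store(tab, g, 2*cnt + 5)[z + 1] >= -8
Before tab[2] := z + 2*w + 2: g != 3*cnt - 1 and store(store(tab, 2, 2*w + z + 2), g, 2*cnt + 5)[z + 1] >= -8
The weakest precondition is g != 3*cnt - 1 and store(store(tab, 2, 2*w + z + 2), g, 2*cnt + 5)[z + 1] >= -8.
Check whether g != 3*cnt - 1 and store(store(tab, 2, 2*w + z + 2), g, 2*cnt + 5)[z + 1] >= -11 implies it.
Countermodel: at the initial state cnt = 0, g = -2, tab = {[-2] = 6, [2] = 6, elsewhere 6}, w = -6, z = 1, the precondition holds but the weakest precondition fails.
Answer: invalid


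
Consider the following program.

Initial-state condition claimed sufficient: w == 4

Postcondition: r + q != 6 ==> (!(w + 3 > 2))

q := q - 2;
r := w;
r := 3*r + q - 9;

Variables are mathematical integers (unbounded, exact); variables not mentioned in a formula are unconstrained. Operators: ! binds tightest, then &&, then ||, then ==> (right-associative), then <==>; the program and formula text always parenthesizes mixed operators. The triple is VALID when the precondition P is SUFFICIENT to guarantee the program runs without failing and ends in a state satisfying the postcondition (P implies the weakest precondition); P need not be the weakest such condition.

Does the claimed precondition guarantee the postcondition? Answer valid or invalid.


Working backward. After the program, the postcondition r + q != 6 ==> (!(w + 3 > 2)) must hold; in canonical form it is q + r != 6 ==> (!(w > -1)).
Before r := 3*r + q - 9: 2*q + 3*r != 15 ==> (!(w > -1))
Before r := w: 2*q + 3*w != 15 ==> (!(w > -1))
Before q := q - 2: 2*q + 3*w != 19 ==> (!(w > -1))
The weakest precondition is 2*q + 3*w != 19 ==> (!(w > -1)).
Check whether w == 4 implies it.
Countermodel: at the initial state q = 0, w = 4, the precondition holds but the weakest precondition fails.
Answer: invalid


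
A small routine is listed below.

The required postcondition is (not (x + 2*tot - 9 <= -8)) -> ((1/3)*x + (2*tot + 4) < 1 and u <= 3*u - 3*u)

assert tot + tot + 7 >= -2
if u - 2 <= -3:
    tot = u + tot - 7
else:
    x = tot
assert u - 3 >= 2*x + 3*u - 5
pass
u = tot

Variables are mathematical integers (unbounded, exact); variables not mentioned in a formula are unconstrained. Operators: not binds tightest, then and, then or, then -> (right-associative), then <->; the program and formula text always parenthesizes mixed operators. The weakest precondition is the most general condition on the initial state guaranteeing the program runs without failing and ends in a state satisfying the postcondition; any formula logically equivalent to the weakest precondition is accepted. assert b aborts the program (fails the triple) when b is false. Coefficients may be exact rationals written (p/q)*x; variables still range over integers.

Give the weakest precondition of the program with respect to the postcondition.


Working backward. After the program, the postcondition (not (x + 2*tot - 9 <= -8)) -> ((1/3)*x + (2*tot + 4) < 1 and u <= 3*u - 3*u) must hold; in canonical form it is (not (2*tot + x <= 1)) -> (2*tot + (1/3)*x < -3 and u <= 0).
Before u := tot: (not (2*tot + x <= 1)) -> (2*tot + (1/3)*x < -3 and tot <= 0)
Before skip: (not (2*tot + x <= 1)) -> (2*tot + (1/3)*x < -3 and tot <= 0)
Before assert u - 3 >= 2*x + 3*u - 5: 2*u + 2*x <= 2 and ((not (2*tot + x <= 1)) -> (2*tot + (1/3)*x < -3 and tot <= 0))
Then branch requires 2*u + 2*x <= 2 and ((not (2*tot + 2*u + x <= 15)) -> (2*tot + 2*u + (1/3)*x < 11 and tot + u <= 7)); else branch requires 2*tot + 2*u <= 2 and ((not (3*tot <= 1)) -> ((7/3)*tot < -3 and tot <= 0)).
Before the if: (u <= -1 -> (2*u + 2*x <= 2 and ((not (2*tot + 2*u + x <= 15)) -> (2*tot + 2*u + (1/3)*x < 11 and tot + u <= 7)))) and ((not (u <= -1)) -> (2*tot + 2*u <= 2 and ((not (3*tot <= 1)) -> ((7/3)*tot < -3 and tot <= 0))))
Before assert tot + tot + 7 >= -2: 2*tot >= -9 and (u <= -1 -> (2*u + 2*x <= 2 and ((not (2*tot + 2*u + x <= 15)) -> (2*tot + 2*u + (1/3)*x < 11 and tot + u <= 7)))) and ((not (u <= -1)) -> (2*tot + 2*u <= 2 and ((not (3*tot <= 1)) -> ((7/3)*tot < -3 and tot <= 0))))
Answer: WP = 2*tot >= -9 and (u <= -1 -> (2*u + 2*x <= 2 and ((not (2*tot + 2*u + x <= 15)) -> (2*tot + 2*u + (1/3)*x < 11 and tot + u <= 7)))) and ((not (u <= -1)) -> (2*tot + 2*u <= 2 and ((not (3*tot <= 1)) -> ((7/3)*tot < -3 and tot <= 0))))


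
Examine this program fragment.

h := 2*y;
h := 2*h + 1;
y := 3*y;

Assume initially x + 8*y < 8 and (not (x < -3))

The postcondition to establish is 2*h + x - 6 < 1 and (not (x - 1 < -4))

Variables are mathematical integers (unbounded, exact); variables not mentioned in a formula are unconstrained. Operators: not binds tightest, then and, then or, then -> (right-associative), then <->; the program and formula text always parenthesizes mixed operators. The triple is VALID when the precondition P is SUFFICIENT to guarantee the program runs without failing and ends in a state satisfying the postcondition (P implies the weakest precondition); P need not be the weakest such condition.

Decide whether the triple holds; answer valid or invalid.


Working backward. After the program, the postcondition 2*h + x - 6 < 1 and (not (x - 1 < -4)) must hold; in canonical form it is 2*h + x < 7 and (not (x < -3)).
Before y := 3*y: 2*h + x < 7 and (not (x < -3))
Before h := 2*h + 1: 4*h + x < 5 and (not (x < -3))
Before h := 2*y: x + 8*y < 5 and (not (x < -3))
The weakest precondition is x + 8*y < 5 and (not (x < -3)).
Check whether x + 8*y < 8 and (not (x < -3)) implies it.
Countermodel: at the initial state x = 5, y = 0, the precondition holds but the weakest precondition fails.
Answer: invalid


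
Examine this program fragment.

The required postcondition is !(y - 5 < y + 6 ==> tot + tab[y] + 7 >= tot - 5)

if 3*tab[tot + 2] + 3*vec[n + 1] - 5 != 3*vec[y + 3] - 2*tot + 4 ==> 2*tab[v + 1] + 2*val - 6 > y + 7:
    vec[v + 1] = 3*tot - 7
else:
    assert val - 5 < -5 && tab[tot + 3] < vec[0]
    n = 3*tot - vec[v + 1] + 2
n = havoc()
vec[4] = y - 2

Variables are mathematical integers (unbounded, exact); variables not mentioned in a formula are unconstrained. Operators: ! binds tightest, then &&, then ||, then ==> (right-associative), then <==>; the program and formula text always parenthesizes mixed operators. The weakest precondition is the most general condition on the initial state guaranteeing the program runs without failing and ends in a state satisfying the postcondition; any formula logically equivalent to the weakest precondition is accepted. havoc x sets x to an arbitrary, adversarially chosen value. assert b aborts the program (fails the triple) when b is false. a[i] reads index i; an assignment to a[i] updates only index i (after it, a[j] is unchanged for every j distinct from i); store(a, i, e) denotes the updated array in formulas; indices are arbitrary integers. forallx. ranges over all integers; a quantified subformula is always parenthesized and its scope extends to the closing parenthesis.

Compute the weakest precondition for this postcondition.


Working backward. After the program, the postcondition !(y - 5 < y + 6 ==> tot + tab[y] + 7 >= tot - 5) must hold; in canonical form it is !(tab[y] >= -12).
Before vec[4] := y - 2: !(tab[y] >= -12)
Before havoc n: !(tab[y] >= -12)
Then branch requires !(tab[y] >= -12); else branch requires val < 0 && tab[tot + 3] < vec[0] && (!(tab[y] >= -12)).
Before the if: ((3*tab[tot + 2] + 3*vec[n + 1] + 2*tot != 3*vec[y + 3] + 9 ==> 2*tab[v + 1] + 2*val > y + 13) ==> (!(tab[y] >= -12))) && ((!(3*tab[tot + 2] + 3*vec[n + 1] + 2*tot != 3*vec[y + 3] + 9 ==> 2*tab[v + 1] + 2*val > y + 13)) ==> (val < 0 && tab[tot + 3] < vec[0] && (!(tab[y] >= -12))))
Answer: WP = ((3*tab[tot + 2] + 3*vec[n + 1] + 2*tot != 3*vec[y + 3] + 9 ==> 2*tab[v + 1] + 2*val > y + 13) ==> (!(tab[y] >= -12))) && ((!(3*tab[tot + 2] + 3*vec[n + 1] + 2*tot != 3*vec[y + 3] + 9 ==> 2*tab[v + 1] + 2*val > y + 13)) ==> (val < 0 && tab[tot + 3] < vec[0] && (!(tab[y] >= -12))))


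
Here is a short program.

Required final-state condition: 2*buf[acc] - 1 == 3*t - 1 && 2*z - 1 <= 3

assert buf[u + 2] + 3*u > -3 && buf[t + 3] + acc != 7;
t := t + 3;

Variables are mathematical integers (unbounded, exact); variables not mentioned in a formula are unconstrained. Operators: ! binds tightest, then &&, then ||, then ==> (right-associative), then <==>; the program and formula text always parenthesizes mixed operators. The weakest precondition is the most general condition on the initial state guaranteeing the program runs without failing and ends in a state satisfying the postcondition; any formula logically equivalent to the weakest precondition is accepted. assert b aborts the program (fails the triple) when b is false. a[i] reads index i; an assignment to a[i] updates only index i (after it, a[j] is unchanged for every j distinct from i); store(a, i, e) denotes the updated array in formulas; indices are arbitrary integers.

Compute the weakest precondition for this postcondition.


Working backward. After the program, the postcondition 2*buf[acc] - 1 == 3*t - 1 && 2*z - 1 <= 3 must hold; in canonical form it is 2*buf[acc] == 3*t && 2*z <= 4.
Before t := t + 3: 2*buf[acc] == 3*t + 9 && 2*z <= 4
Before assert buf[u + 2] + 3*u > -3 && buf[t + 3] + acc != 7: buf[u + 2] + 3*u > -3 && buf[t + 3] + acc != 7 && 2*buf[acc] == 3*t + 9 && 2*z <= 4
Answer: WP = buf[u + 2] + 3*u > -3 && buf[t + 3] + acc != 7 && 2*buf[acc] == 3*t + 9 && 2*z <= 4


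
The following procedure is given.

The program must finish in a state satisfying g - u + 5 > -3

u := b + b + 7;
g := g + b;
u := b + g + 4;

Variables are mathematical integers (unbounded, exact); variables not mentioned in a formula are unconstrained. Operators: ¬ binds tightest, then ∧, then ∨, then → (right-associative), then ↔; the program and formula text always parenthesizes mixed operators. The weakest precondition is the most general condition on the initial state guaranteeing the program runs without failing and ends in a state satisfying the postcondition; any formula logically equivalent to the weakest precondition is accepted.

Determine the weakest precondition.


Working backward. After the program, the postcondition g - u + 5 > -3 must hold; in canonical form it is g > u - 8.
Before u := b + g + 4: b < 4
Before g := g + b: b < 4
Before u := b + b + 7: b < 4
Answer: WP = b < 4


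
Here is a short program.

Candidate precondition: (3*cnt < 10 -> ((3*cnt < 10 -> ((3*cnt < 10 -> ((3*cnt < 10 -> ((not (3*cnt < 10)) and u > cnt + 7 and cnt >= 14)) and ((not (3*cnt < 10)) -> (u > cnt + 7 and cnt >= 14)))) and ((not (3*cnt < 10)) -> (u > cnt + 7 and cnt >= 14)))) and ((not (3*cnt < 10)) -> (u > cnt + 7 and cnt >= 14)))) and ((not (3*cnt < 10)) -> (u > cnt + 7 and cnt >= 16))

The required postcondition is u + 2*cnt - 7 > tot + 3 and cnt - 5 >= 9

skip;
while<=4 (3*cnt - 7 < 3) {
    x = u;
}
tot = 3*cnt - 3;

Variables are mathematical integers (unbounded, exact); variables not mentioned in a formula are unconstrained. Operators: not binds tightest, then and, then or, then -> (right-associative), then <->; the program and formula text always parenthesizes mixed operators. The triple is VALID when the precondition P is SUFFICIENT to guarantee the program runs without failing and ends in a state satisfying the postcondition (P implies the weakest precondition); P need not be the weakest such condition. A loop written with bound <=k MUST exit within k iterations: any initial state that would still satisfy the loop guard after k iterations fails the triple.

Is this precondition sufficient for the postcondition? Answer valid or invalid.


Working backward. After the program, the postcondition u + 2*cnt - 7 > tot + 3 and cnt - 5 >= 9 must hold; in canonical form it is 2*cnt + u > tot + 10 and cnt >= 14.
Before tot := 3*cnt - 3: u > cnt + 7 and cnt >= 14
Before the loop (bound <=4), unroll the exhaustion recursion (WP_0 = exit-now case; WP_j = one more guarded iteration, up to j = 4):
  WP_0: (not (3*cnt < 10)) and u > cnt + 7 and cnt >= 14
  WP_1: (3*cnt < 10 -> ((not (3*cnt < 10)) and u > cnt + 7 and cnt >= 14)) and ((not (3*cnt < 10)) -> (u > cnt + 7 and cnt >= 14))
  WP_2: (3*cnt < 10 -> ((3*cnt < 10 -> ((not (3*cnt < 10)) and u > cnt + 7 and cnt >= 14)) and ((not (3*cnt < 10)) -> (u > cnt + 7 and cnt >= 14)))) and ((not (3*cnt < 10)) -> (u > cnt + 7 and cnt >= 14))
  WP_3: (3*cnt < 10 -> ((3*cnt < 10 -> ((3*cnt < 10 -> ((not (3*cnt < 10)) and u > cnt + 7 and cnt >= 14)) and ((not (3*cnt < 10)) -> (u > cnt + 7 and cnt >= 14)))) and ((not (3*cnt < 10)) -> (u > cnt + 7 and cnt >= 14)))) and ((not (3*cnt < 10)) -> (u > cnt + 7 and cnt >= 14))
  WP_4: (3*cnt < 10 -> ((3*cnt < 10 -> ((3*cnt < 10 -> ((3*cnt < 10 -> ((not (3*cnt < 10)) and u > cnt + 7 and cnt >= 14)) and ((not (3*cnt < 10)) -> (u > cnt + 7 and cnt >= 14)))) and ((not (3*cnt < 10)) -> (u > cnt + 7 and cnt >= 14)))) and ((not (3*cnt < 10)) -> (u > cnt + 7 and cnt >= 14)))) and ((not (3*cnt < 10)) -> (u > cnt + 7 and cnt >= 14))
So before the loop: (3*cnt < 10 -> ((3*cnt < 10 -> ((3*cnt < 10 -> ((3*cnt < 10 -> ((not (3*cnt < 10)) and u > cnt + 7 and cnt >= 14)) and ((not (3*cnt < 10)) -> (u > cnt + 7 and cnt >= 14)))) and ((not (3*cnt < 10)) -> (u > cnt + 7 and cnt >= 14)))) and ((not (3*cnt < 10)) -> (u > cnt + 7 and cnt >= 14)))) and ((not (3*cnt < 10)) -> (u > cnt + 7 and cnt >= 14))
Before skip: (3*cnt < 10 -> ((3*cnt < 10 -> ((3*cnt < 10 -> ((3*cnt < 10 -> ((not (3*cnt < 10)) and u > cnt + 7 and cnt >= 14)) and ((not (3*cnt < 10)) -> (u > cnt + 7 and cnt >= 14)))) and ((not (3*cnt < 10)) -> (u > cnt + 7 and cnt >= 14)))) and ((not (3*cnt < 10)) -> (u > cnt + 7 and cnt >= 14)))) and ((not (3*cnt < 10)) -> (u > cnt + 7 and cnt >= 14))
The weakest precondition is (3*cnt < 10 -> ((3*cnt < 10 -> ((3*cnt < 10 -> ((3*cnt < 10 -> ((not (3*cnt < 10)) and u > cnt + 7 and cnt >= 14)) and ((not (3*cnt < 10)) -> (u > cnt + 7 and cnt >= 14)))) and ((not (3*cnt < 10)) -> (u > cnt + 7 and cnt >= 14)))) and ((not (3*cnt < 10)) -> (u > cnt + 7 and cnt >= 14)))) and ((not (3*cnt < 10)) -> (u > cnt + 7 and cnt >= 14)).
Check whether (3*cnt < 10 -> ((3*cnt < 10 -> ((3*cnt < 10 -> ((3*cnt < 10 -> ((not (3*cnt < 10)) and u > cnt + 7 and cnt >= 14)) and ((not (3*cnt < 10)) -> (u > cnt + 7 and cnt >= 14)))) and ((not (3*cnt < 10)) -> (u > cnt + 7 and cnt >= 14)))) and ((not (3*cnt < 10)) -> (u > cnt + 7 and cnt >= 14)))) and ((not (3*cnt < 10)) -> (u > cnt + 7 and cnt >= 16)) implies it.
Every state satisfying the precondition satisfies the weakest precondition: the implication holds.
Answer: valid


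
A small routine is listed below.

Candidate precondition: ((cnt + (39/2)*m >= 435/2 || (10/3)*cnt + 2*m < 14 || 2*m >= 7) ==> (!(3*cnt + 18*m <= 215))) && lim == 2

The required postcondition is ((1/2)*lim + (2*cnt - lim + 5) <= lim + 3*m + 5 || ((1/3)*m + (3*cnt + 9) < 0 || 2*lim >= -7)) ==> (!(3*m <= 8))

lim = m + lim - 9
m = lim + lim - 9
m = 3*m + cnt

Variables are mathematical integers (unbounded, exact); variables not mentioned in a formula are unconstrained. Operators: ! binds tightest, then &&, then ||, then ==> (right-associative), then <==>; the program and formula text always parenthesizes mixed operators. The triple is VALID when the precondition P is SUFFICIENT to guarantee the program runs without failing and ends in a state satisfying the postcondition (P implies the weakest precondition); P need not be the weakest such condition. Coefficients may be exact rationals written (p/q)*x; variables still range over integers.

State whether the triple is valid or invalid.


Working backward. After the program, the postcondition ((1/2)*lim + (2*cnt - lim + 5) <= lim + 3*m + 5 || ((1/3)*m + (3*cnt + 9) < 0 || 2*lim >= -7)) ==> (!(3*m <= 8)) must hold; in canonical form it is (2*cnt <= (3/2)*lim + 3*m || 3*cnt + (1/3)*m < -9 || 2*lim >= -7) ==> (!(3*m <= 8)).
Before m := 3*m + cnt: (cnt + (3/2)*lim + 9*m >= 0 || (10/3)*cnt + m < -9 || 2*lim >= -7) ==> (!(3*cnt + 9*m <= 8))
Before m := lim + lim - 9: (cnt + (39/2)*lim >= 81 || (10/3)*cnt + 2*lim < 0 || 2*lim >= -7) ==> (!(3*cnt + 18*lim <= 89))
Before lim := m + lim - 9: (cnt + (39/2)*lim + (39/2)*m >= 513/2 || (10/3)*cnt + 2*lim + 2*m < 18 || 2*lim + 2*m >= 11) ==> (!(3*cnt + 18*lim + 18*m <= 251))
The weakest precondition is (cnt + (39/2)*lim + (39/2)*m >= 513/2 || (10/3)*cnt + 2*lim + 2*m < 18 || 2*lim + 2*m >= 11) ==> (!(3*cnt + 18*lim + 18*m <= 251)).
Check whether ((cnt + (39/2)*m >= 435/2 || (10/3)*cnt + 2*m < 14 || 2*m >= 7) ==> (!(3*cnt + 18*m <= 215))) && lim == 2 implies it.
Every state satisfying the precondition satisfies the weakest precondition: the implication holds.
Answer: valid


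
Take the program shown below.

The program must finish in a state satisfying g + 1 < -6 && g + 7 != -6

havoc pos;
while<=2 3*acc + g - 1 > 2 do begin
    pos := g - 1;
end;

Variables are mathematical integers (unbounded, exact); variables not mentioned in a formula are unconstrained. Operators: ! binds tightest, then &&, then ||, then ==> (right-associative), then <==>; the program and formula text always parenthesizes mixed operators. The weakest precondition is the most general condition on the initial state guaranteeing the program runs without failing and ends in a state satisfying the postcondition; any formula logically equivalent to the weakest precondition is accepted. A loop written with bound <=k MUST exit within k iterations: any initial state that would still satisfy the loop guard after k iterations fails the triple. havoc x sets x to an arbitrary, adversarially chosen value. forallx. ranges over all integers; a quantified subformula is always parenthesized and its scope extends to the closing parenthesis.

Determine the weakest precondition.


Working backward. After the program, the postcondition g + 1 < -6 && g + 7 != -6 must hold; in canonical form it is g < -7 && g != -13.
Before the loop (bound <=2), unroll the exhaustion recursion (WP_0 = exit-now case; WP_j = one more guarded iteration, up to j = 2):
  WP_0: (!(3*acc + g > 3)) && g < -7 && g != -13
  WP_1: (3*acc + g > 3 ==> ((!(3*acc + g > 3)) && g < -7 && g != -13)) && ((!(3*acc + g > 3)) ==> (g < -7 && g != -13))
  WP_2: (3*acc + g > 3 ==> ((3*acc + g > 3 ==> ((!(3*acc + g > 3)) && g < -7 && g != -13)) && ((!(3*acc + g > 3)) ==> (g < -7 && g != -13)))) && ((!(3*acc + g > 3)) ==> (g < -7 && g != -13))
So before the loop: (3*acc + g > 3 ==> ((3*acc + g > 3 ==> ((!(3*acc + g > 3)) && g < -7 && g != -13)) && ((!(3*acc + g > 3)) ==> (g < -7 && g != -13)))) && ((!(3*acc + g > 3)) ==> (g < -7 && g != -13))
Before havoc pos: (3*acc + g > 3 ==> ((3*acc + g > 3 ==> ((!(3*acc + g > 3)) && g < -7 && g != -13)) && ((!(3*acc + g > 3)) ==> (g < -7 && g != -13)))) && ((!(3*acc + g > 3)) ==> (g < -7 && g != -13))
Answer: WP = (3*acc + g > 3 ==> ((3*acc + g > 3 ==> ((!(3*acc + g > 3)) && g < -7 && g != -13)) && ((!(3*acc + g > 3)) ==> (g < -7 && g != -13)))) && ((!(3*acc + g > 3)) ==> (g < -7 && g != -13))


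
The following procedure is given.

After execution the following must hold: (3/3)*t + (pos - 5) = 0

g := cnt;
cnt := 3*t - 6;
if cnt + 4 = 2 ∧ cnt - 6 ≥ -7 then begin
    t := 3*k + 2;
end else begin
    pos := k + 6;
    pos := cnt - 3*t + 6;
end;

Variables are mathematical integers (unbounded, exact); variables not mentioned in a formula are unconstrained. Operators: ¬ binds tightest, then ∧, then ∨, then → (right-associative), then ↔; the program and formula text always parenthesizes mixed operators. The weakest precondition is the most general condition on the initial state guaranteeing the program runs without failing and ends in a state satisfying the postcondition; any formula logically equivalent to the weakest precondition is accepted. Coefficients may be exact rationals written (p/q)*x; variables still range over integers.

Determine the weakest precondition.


Working backward. After the program, the postcondition (3/3)*t + (pos - 5) = 0 must hold; in canonical form it is pos + t = 5.
Then branch requires 3*k + pos = 3; else branch requires cnt = 2*t - 1.
Before the if: ((cnt = -2 ∧ cnt ≥ -1) → 3*k + pos = 3) ∧ ((¬(cnt = -2 ∧ cnt ≥ -1)) → cnt = 2*t - 1)
Before cnt := 3*t - 6: ((3*t = 4 ∧ 3*t ≥ 5) → 3*k + pos = 3) ∧ ((¬(3*t = 4 ∧ 3*t ≥ 5)) → t = 5)
Before g := cnt: ((3*t = 4 ∧ 3*t ≥ 5) → 3*k + pos = 3) ∧ ((¬(3*t = 4 ∧ 3*t ≥ 5)) → t = 5)
Answer: WP = ((3*t = 4 ∧ 3*t ≥ 5) → 3*k + pos = 3) ∧ ((¬(3*t = 4 ∧ 3*t ≥ 5)) → t = 5)
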